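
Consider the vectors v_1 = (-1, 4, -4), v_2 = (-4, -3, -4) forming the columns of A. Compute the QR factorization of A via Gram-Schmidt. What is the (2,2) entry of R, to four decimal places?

r_{22} = 6.2498

e_1 = v_1/‖v_1‖ = (-1, 4, -4)/5.7446 = (-0.1741, 0.6963, -0.6963).
r_{12} = e_1·v_2 = 1.3926.
u_2 = v_2 − 1.3926·e_1 = (-3.7576, -3.9697, -3.0303).
r_{22} = ‖u_2‖ = 6.2498.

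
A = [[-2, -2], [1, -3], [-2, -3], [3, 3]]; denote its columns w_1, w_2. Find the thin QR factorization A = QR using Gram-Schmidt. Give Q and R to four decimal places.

w_1 = (-2, 1, -2, 3); ‖w_1‖ = 4.2426, so q_1 = (-0.4714, 0.2357, -0.4714, 0.7071).
q_1·w_2 = (-0.4714)·(-2) + 0.2357·(-3) + (-0.4714)·(-3) + 0.7071·3 = 3.7712.
u_2 = w_2 − 3.7712·q_1 = (-0.2222, -3.8889, -1.2222, 0.3333).
‖u_2‖ = 4.0961, so q_2 = (-0.0543, -0.9494, -0.2984, 0.0814).

Q = [[-0.4714, -0.0543], [0.2357, -0.9494], [-0.4714, -0.2984], [0.7071, 0.0814]], R = [[4.2426, 3.7712], [0.0000, 4.0961]]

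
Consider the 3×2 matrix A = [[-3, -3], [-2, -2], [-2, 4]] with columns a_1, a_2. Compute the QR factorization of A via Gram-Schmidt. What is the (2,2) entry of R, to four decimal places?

a_1 = (-3, -2, -2); ‖a_1‖ = 4.1231, so e_1 = (-0.7276, -0.4851, -0.4851).
e_1·a_2 = (-0.7276)·(-3) + (-0.4851)·(-2) + (-0.4851)·4 = 1.2127.
u_2 = a_2 − 1.2127·e_1 = (-2.1176, -1.4118, 4.5882).
r_{22} = ‖u_2‖ = 5.2468.

r_{22} = 5.2468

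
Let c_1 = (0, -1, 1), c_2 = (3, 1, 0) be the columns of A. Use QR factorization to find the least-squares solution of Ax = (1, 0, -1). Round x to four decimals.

x = (-0.3684, 0.2632)

c_1 = (0, -1, 1); ‖c_1‖ = 1.4142, so e_1 = (0.0000, -0.7071, 0.7071).
e_1·c_2 = 0.0000·3 + (-0.7071)·1 + 0.7071·0 = -0.7071.
u_2 = c_2 + 0.7071·e_1 = (3.0000, 0.5000, 0.5000).
‖u_2‖ = 3.0822, so e_2 = (0.9733, 0.1622, 0.1622).
Qᵀb = (-0.7071, 0.8111).
Back-substitute: x_2 = 0.8111/3.0822 = 0.2632.
x_1 = (-0.7071 + 0.7071·0.2632)/1.4142 = -0.3684.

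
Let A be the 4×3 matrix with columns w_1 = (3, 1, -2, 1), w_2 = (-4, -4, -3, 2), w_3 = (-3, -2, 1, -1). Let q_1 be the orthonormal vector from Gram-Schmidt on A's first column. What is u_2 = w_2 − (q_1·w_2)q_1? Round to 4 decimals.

u_2 = (-2.4000, -3.4667, -4.0667, 2.5333)

w_1 = (3, 1, -2, 1); ‖w_1‖ = 3.8730, so q_1 = (0.7746, 0.2582, -0.5164, 0.2582).
q_1·w_2 = 0.7746·(-4) + 0.2582·(-4) + (-0.5164)·(-3) + 0.2582·2 = -2.0656.
u_2 = w_2 + 2.0656·q_1 = (-2.4000, -3.4667, -4.0667, 2.5333).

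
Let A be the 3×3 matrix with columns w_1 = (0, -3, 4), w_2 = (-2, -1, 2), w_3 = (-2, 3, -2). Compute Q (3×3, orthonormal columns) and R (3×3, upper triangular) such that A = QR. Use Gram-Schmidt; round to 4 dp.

Q = [[0.0000, -0.9806, 0.1961], [-0.6000, 0.1569, 0.7845], [0.8000, 0.1177, 0.5883]], R = [[5.0000, 2.2000, -3.4000], [0.0000, 2.0396, 2.1965], [0.0000, 0.0000, 0.7845]]

e_1 = w_1/‖w_1‖ = (0, -3, 4)/5.0000 = (0.0000, -0.6000, 0.8000).
r_{12} = e_1·w_2 = 2.2000.
u_2 = w_2 − 2.2000·e_1 = (-2.0000, 0.3200, 0.2400).
‖u_2‖ = 2.0396, so e_2 = (-0.9806, 0.1569, 0.1177).
r_{13} = e_1·w_3 = -3.4000; r_{23} = e_2·w_3 = 2.1965.
u_3 = w_3 + 3.4000·e_1 − 2.1965·e_2 = (0.1538, 0.6154, 0.4615).
‖u_3‖ = 0.7845, so e_3 = (0.1961, 0.7845, 0.5883).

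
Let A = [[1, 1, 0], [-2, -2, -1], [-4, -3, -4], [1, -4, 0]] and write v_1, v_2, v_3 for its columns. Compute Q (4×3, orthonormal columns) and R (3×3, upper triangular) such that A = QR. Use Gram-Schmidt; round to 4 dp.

Q = [[0.2132, 0.0866, -0.6621], [-0.4264, -0.1732, 0.5717], [-0.8528, -0.1347, -0.4751], [0.2132, -0.9718, -0.0950]], R = [[4.6904, 2.7716, 3.8376], [0.0000, 4.7242, 0.7120], [0.0000, 0.0000, 1.3288]]

e_1 = v_1/‖v_1‖ = (1, -2, -4, 1)/4.6904 = (0.2132, -0.4264, -0.8528, 0.2132).
r_{12} = e_1·v_2 = 2.7716.
u_2 = v_2 − 2.7716·e_1 = (0.4091, -0.8182, -0.6364, -4.5909).
‖u_2‖ = 4.7242, so e_2 = (0.0866, -0.1732, -0.1347, -0.9718).
r_{13} = e_1·v_3 = 3.8376; r_{23} = e_2·v_3 = 0.7120.
u_3 = v_3 − 3.8376·e_1 − 0.7120·e_2 = (-0.8798, 0.7597, -0.6314, -0.1263).
‖u_3‖ = 1.3288, so e_3 = (-0.6621, 0.5717, -0.4751, -0.0950).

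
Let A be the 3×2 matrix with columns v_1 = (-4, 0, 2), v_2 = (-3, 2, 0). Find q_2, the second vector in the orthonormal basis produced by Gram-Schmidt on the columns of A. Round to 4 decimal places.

q_2 = (-0.2491, 0.8305, -0.4983)

v_1 = (-4, 0, 2); ‖v_1‖ = 4.4721, so q_1 = (-0.8944, 0.0000, 0.4472).
q_1·v_2 = (-0.8944)·(-3) + 0.0000·2 + 0.4472·0 = 2.6833.
u_2 = v_2 − 2.6833·q_1 = (-0.6000, 2.0000, -1.2000).
‖u_2‖ = 2.4083, so q_2 = (-0.2491, 0.8305, -0.4983).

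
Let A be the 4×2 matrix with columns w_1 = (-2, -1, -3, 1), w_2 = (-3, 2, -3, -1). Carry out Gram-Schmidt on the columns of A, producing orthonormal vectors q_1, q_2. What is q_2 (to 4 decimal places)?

q_2 = (-0.3825, 0.7649, -0.1639, -0.4917)

w_1 = (-2, -1, -3, 1); ‖w_1‖ = 3.8730, so q_1 = (-0.5164, -0.2582, -0.7746, 0.2582).
q_1·w_2 = (-0.5164)·(-3) + (-0.2582)·2 + (-0.7746)·(-3) + 0.2582·(-1) = 3.0984.
u_2 = w_2 − 3.0984·q_1 = (-1.4000, 2.8000, -0.6000, -1.8000).
‖u_2‖ = 3.6606, so q_2 = (-0.3825, 0.7649, -0.1639, -0.4917).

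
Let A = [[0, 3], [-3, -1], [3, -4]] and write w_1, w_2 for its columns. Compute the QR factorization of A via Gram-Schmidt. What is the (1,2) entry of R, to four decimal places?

r_{12} = -2.1213

w_1 = (0, -3, 3); ‖w_1‖ = 4.2426, so q_1 = (0.0000, -0.7071, 0.7071).
r_{12} = q_1·w_2 = -2.1213.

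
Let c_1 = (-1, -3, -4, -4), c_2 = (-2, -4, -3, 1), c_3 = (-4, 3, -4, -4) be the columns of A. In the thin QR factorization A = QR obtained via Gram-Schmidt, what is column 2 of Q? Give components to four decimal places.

c_1 = (-1, -3, -4, -4); ‖c_1‖ = 6.4807, so e_1 = (-0.1543, -0.4629, -0.6172, -0.6172).
e_1·c_2 = (-0.1543)·(-2) + (-0.4629)·(-4) + (-0.6172)·(-3) + (-0.6172)·1 = 3.3947.
u_2 = c_2 − 3.3947·e_1 = (-1.4762, -2.4286, -0.9048, 3.0952).
‖u_2‖ = 4.2984, so e_2 = (-0.3434, -0.5650, -0.2105, 0.7201).

e_2 = (-0.3434, -0.5650, -0.2105, 0.7201)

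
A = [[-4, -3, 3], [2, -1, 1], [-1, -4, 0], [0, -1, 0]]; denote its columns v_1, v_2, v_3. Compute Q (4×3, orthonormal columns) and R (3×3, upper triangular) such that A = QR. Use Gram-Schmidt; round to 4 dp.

Q = [[-0.8729, -0.0793, 0.4809], [0.4364, -0.5551, 0.7043], [-0.2182, -0.7931, -0.5148], [0.0000, -0.2379, -0.0879]], R = [[4.5826, 3.0551, -2.1822], [0.0000, 4.2032, -0.7931], [0.0000, 0.0000, 2.1469]]

v_1 = (-4, 2, -1, 0); ‖v_1‖ = 4.5826, so q_1 = (-0.8729, 0.4364, -0.2182, 0.0000).
q_1·v_2 = (-0.8729)·(-3) + 0.4364·(-1) + (-0.2182)·(-4) + 0.0000·(-1) = 3.0551.
u_2 = v_2 − 3.0551·q_1 = (-0.3333, -2.3333, -3.3333, -1.0000).
‖u_2‖ = 4.2032, so q_2 = (-0.0793, -0.5551, -0.7931, -0.2379).
q_1·v_3 = (-0.8729)·3 + 0.4364·1 + (-0.2182)·0 + 0.0000·0 = -2.1822; q_2·v_3 = (-0.0793)·3 + (-0.5551)·1 + (-0.7931)·0 + (-0.2379)·0 = -0.7931.
u_3 = v_3 + 2.1822·q_1 + 0.7931·q_2 = (1.0323, 1.5121, -1.1051, -0.1887).
‖u_3‖ = 2.1469, so q_3 = (0.4809, 0.7043, -0.5148, -0.0879).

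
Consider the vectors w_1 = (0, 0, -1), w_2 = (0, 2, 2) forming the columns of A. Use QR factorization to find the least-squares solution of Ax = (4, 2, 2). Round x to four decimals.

x = (0.0000, 1.0000)

w_1 = (0, 0, -1); ‖w_1‖ = 1.0000, so q_1 = (0.0000, 0.0000, -1.0000).
q_1·w_2 = 0.0000·0 + 0.0000·2 + (-1.0000)·2 = -2.0000.
u_2 = w_2 + 2.0000·q_1 = (0.0000, 2.0000, 0.0000).
‖u_2‖ = 2.0000, so q_2 = (0.0000, 1.0000, 0.0000).
Qᵀb = (-2.0000, 2.0000).
Back-substitute: x_2 = 2.0000/2.0000 = 1.0000.
x_1 = (-2.0000 + 2.0000·1.0000)/1.0000 = 0.0000.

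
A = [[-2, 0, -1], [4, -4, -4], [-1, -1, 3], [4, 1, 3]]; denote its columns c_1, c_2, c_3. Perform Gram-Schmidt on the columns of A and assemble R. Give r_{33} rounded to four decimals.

r_{33} = 4.4748

c_1 = (-2, 4, -1, 4); ‖c_1‖ = 6.0828, so q_1 = (-0.3288, 0.6576, -0.1644, 0.6576).
q_1·c_2 = (-0.3288)·0 + 0.6576·(-4) + (-0.1644)·(-1) + 0.6576·1 = -1.8084.
u_2 = c_2 + 1.8084·q_1 = (-0.5946, -2.8108, -1.2973, 2.1892).
‖u_2‖ = 3.8379, so q_2 = (-0.1549, -0.7324, -0.3380, 0.5704).
q_1·c_3 = (-0.3288)·(-1) + 0.6576·(-4) + (-0.1644)·3 + 0.6576·3 = -0.8220; q_2·c_3 = (-0.1549)·(-1) + (-0.7324)·(-4) + (-0.3380)·3 + 0.5704·3 = 3.7816.
u_3 = c_3 + 0.8220·q_1 − 3.7816·q_2 = (-0.6844, -0.6899, 4.1431, 1.3835).
r_{33} = ‖u_3‖ = 4.4748.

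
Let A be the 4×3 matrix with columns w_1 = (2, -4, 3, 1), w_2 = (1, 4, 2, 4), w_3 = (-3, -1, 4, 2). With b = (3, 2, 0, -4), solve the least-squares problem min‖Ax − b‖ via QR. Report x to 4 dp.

w_1 = (2, -4, 3, 1); ‖w_1‖ = 5.4772, so e_1 = (0.3651, -0.7303, 0.5477, 0.1826).
e_1·w_2 = 0.3651·1 + (-0.7303)·4 + 0.5477·2 + 0.1826·4 = -0.7303.
u_2 = w_2 + 0.7303·e_1 = (1.2667, 3.4667, 2.4000, 4.1333).
‖u_2‖ = 6.0388, so e_2 = (0.2098, 0.5741, 0.3974, 0.6845).
e_1·w_3 = 0.3651·(-3) + (-0.7303)·(-1) + 0.5477·4 + 0.1826·2 = 2.1909; e_2·w_3 = 0.2098·(-3) + 0.5741·(-1) + 0.3974·4 + 0.6845·2 = 1.7553.
u_3 = w_3 − 2.1909·e_1 − 1.7553·e_2 = (-4.1682, -0.4077, 2.1024, 0.3985).
‖u_3‖ = 4.7031, so e_3 = (-0.8863, -0.0867, 0.4470, 0.0847).
Qᵀb = (-1.0954, -0.9605, -3.1711).
Back-substitute: x_3 = -3.1711/4.7031 = -0.6743.
x_2 = (-0.9605 − 1.7553·(-0.6743))/6.0388 = 0.0369.
x_1 = (-1.0954 + 0.7303·0.0369 − 2.1909·(-0.6743))/5.4772 = 0.0746.

x = (0.0746, 0.0369, -0.6743)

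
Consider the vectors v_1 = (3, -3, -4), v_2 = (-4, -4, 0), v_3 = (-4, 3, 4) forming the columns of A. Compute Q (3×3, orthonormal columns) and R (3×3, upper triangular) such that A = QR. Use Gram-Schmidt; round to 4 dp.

v_1 = (3, -3, -4); ‖v_1‖ = 5.8310, so e_1 = (0.5145, -0.5145, -0.6860).
e_1·v_2 = 0.5145·(-4) + (-0.5145)·(-4) + (-0.6860)·0 = 0.0000.
u_2 = v_2 + 0.0000·e_1 = (-4.0000, -4.0000, 0.0000).
‖u_2‖ = 5.6569, so e_2 = (-0.7071, -0.7071, 0.0000).
e_1·v_3 = 0.5145·(-4) + (-0.5145)·3 + (-0.6860)·4 = -6.3454; e_2·v_3 = (-0.7071)·(-4) + (-0.7071)·3 + 0.0000·4 = 0.7071.
u_3 = v_3 + 6.3454·e_1 − 0.7071·e_2 = (-0.2353, 0.2353, -0.3529).
‖u_3‖ = 0.4851, so e_3 = (-0.4851, 0.4851, -0.7276).

Q = [[0.5145, -0.7071, -0.4851], [-0.5145, -0.7071, 0.4851], [-0.6860, 0.0000, -0.7276]], R = [[5.8310, 0.0000, -6.3454], [0.0000, 5.6569, 0.7071], [0.0000, 0.0000, 0.4851]]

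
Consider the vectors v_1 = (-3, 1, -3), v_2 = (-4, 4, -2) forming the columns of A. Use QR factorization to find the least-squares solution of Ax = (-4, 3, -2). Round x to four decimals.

q_1 = v_1/‖v_1‖ = (-3, 1, -3)/4.3589 = (-0.6882, 0.2294, -0.6882).
r_{12} = q_1·v_2 = 5.0471.
u_2 = v_2 − 5.0471·q_1 = (-0.5263, 2.8421, 1.4737).
‖u_2‖ = 3.2444, so q_2 = (-0.1622, 0.8760, 0.4542).
Qᵀb = (4.8177, 2.3684).
Back-substitute: x_2 = 2.3684/3.2444 = 0.7300.
x_1 = (4.8177 − 5.0471·0.7300)/4.3589 = 0.2600.

x = (0.2600, 0.7300)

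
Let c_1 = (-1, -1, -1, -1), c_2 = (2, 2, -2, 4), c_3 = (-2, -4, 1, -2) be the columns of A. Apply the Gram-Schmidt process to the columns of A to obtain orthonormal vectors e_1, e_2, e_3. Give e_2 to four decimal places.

e_2 = (0.1147, 0.1147, -0.8030, 0.5735)

c_1 = (-1, -1, -1, -1); ‖c_1‖ = 2.0000, so e_1 = (-0.5000, -0.5000, -0.5000, -0.5000).
e_1·c_2 = (-0.5000)·2 + (-0.5000)·2 + (-0.5000)·(-2) + (-0.5000)·4 = -3.0000.
u_2 = c_2 + 3.0000·e_1 = (0.5000, 0.5000, -3.5000, 2.5000).
‖u_2‖ = 4.3589, so e_2 = (0.1147, 0.1147, -0.8030, 0.5735).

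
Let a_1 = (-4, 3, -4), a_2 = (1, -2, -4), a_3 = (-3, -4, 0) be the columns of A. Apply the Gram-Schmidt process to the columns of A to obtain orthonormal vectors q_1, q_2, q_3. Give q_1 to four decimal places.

q_1 = (-0.6247, 0.4685, -0.6247)

q_1 = a_1/‖a_1‖ = (-4, 3, -4)/6.4031 = (-0.6247, 0.4685, -0.6247).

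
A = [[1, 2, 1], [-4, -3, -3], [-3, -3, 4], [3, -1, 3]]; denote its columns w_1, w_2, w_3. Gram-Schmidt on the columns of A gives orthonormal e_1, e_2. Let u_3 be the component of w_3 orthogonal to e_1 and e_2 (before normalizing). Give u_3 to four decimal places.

u_3 = (1.9136, -2.4568, 3.7778, -0.1358)

e_1 = w_1/‖w_1‖ = (1, -4, -3, 3)/5.9161 = (0.1690, -0.6761, -0.5071, 0.5071).
r_{12} = e_1·w_2 = 3.3806.
u_2 = w_2 − 3.3806·e_1 = (1.4286, -0.7143, -1.2857, -2.7143).
‖u_2‖ = 3.4017, so e_2 = (0.4200, -0.2100, -0.3780, -0.7979).
r_{13} = e_1·w_3 = 1.6903; r_{23} = e_2·w_3 = -2.8557.
u_3 = w_3 − 1.6903·e_1 + 2.8557·e_2 = (1.9136, -2.4568, 3.7778, -0.1358).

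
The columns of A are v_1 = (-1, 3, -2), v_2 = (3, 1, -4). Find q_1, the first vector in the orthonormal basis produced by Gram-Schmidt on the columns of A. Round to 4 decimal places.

q_1 = (-0.2673, 0.8018, -0.5345)

q_1 = v_1/‖v_1‖ = (-1, 3, -2)/3.7417 = (-0.2673, 0.8018, -0.5345).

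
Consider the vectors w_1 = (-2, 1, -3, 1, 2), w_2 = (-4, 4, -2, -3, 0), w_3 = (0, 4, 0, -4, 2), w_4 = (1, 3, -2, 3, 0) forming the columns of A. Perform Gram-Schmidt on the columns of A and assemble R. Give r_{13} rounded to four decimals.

r_{13} = 0.9177

w_1 = (-2, 1, -3, 1, 2); ‖w_1‖ = 4.3589, so e_1 = (-0.4588, 0.2294, -0.6882, 0.2294, 0.4588).
r_{13} = e_1·w_3 = 0.9177.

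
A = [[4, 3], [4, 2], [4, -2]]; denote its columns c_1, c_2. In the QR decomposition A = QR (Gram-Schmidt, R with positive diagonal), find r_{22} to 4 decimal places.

r_{22} = 3.7417

c_1 = (4, 4, 4); ‖c_1‖ = 6.9282, so q_1 = (0.5774, 0.5774, 0.5774).
q_1·c_2 = 0.5774·3 + 0.5774·2 + 0.5774·(-2) = 1.7321.
u_2 = c_2 − 1.7321·q_1 = (2.0000, 1.0000, -3.0000).
r_{22} = ‖u_2‖ = 3.7417.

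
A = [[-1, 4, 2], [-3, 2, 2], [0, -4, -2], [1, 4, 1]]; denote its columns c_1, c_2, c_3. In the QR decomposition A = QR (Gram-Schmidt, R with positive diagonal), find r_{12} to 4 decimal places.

c_1 = (-1, -3, 0, 1); ‖c_1‖ = 3.3166, so q_1 = (-0.3015, -0.9045, 0.0000, 0.3015).
r_{12} = q_1·c_2 = -1.8091.

r_{12} = -1.8091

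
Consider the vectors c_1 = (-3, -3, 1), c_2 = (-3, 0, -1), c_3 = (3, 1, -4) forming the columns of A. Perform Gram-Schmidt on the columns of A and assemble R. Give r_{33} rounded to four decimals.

c_1 = (-3, -3, 1); ‖c_1‖ = 4.3589, so e_1 = (-0.6882, -0.6882, 0.2294).
e_1·c_2 = (-0.6882)·(-3) + (-0.6882)·0 + 0.2294·(-1) = 1.8353.
u_2 = c_2 − 1.8353·e_1 = (-1.7368, 1.2632, -1.4211).
‖u_2‖ = 2.5752, so e_2 = (-0.6745, 0.4905, -0.5518).
e_1·c_3 = (-0.6882)·3 + (-0.6882)·1 + 0.2294·(-4) = -3.6707; e_2·c_3 = (-0.6745)·3 + 0.4905·1 + (-0.5518)·(-4) = 0.6745.
u_3 = c_3 + 3.6707·e_1 − 0.6745·e_2 = (0.9286, -1.8571, -2.7857).
r_{33} = ‖u_3‖ = 3.4744.

r_{33} = 3.4744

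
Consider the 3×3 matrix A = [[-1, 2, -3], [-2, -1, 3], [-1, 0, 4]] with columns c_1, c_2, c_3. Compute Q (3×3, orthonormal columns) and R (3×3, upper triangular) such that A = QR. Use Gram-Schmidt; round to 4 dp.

c_1 = (-1, -2, -1); ‖c_1‖ = 2.4495, so e_1 = (-0.4082, -0.8165, -0.4082).
e_1·c_2 = (-0.4082)·2 + (-0.8165)·(-1) + (-0.4082)·0 = 0.0000.
u_2 = c_2 + 0.0000·e_1 = (2.0000, -1.0000, 0.0000).
‖u_2‖ = 2.2361, so e_2 = (0.8944, -0.4472, 0.0000).
e_1·c_3 = (-0.4082)·(-3) + (-0.8165)·3 + (-0.4082)·4 = -2.8577; e_2·c_3 = 0.8944·(-3) + (-0.4472)·3 + 0.0000·4 = -4.0249.
u_3 = c_3 + 2.8577·e_1 + 4.0249·e_2 = (-0.5667, -1.1333, 2.8333).
‖u_3‖ = 3.1038, so e_3 = (-0.1826, -0.3651, 0.9129).

Q = [[-0.4082, 0.8944, -0.1826], [-0.8165, -0.4472, -0.3651], [-0.4082, 0.0000, 0.9129]], R = [[2.4495, 0.0000, -2.8577], [0.0000, 2.2361, -4.0249], [0.0000, 0.0000, 3.1038]]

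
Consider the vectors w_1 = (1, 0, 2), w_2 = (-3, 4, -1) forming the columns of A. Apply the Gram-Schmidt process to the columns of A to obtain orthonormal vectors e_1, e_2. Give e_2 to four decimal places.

e_2 = (-0.4364, 0.8729, 0.2182)

e_1 = w_1/‖w_1‖ = (1, 0, 2)/2.2361 = (0.4472, 0.0000, 0.8944).
r_{12} = e_1·w_2 = -2.2361.
u_2 = w_2 + 2.2361·e_1 = (-2.0000, 4.0000, 1.0000).
‖u_2‖ = 4.5826, so e_2 = (-0.4364, 0.8729, 0.2182).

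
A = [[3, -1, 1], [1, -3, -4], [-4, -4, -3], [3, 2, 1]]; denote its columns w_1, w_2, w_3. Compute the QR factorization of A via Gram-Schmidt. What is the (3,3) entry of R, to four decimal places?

r_{33} = 2.4799

w_1 = (3, 1, -4, 3); ‖w_1‖ = 5.9161, so e_1 = (0.5071, 0.1690, -0.6761, 0.5071).
e_1·w_2 = 0.5071·(-1) + 0.1690·(-3) + (-0.6761)·(-4) + 0.5071·2 = 2.7045.
u_2 = w_2 − 2.7045·e_1 = (-2.3714, -3.4571, -2.1714, 0.6286).
‖u_2‖ = 4.7630, so e_2 = (-0.4979, -0.7258, -0.4559, 0.1320).
e_1·w_3 = 0.5071·1 + 0.1690·(-4) + (-0.6761)·(-3) + 0.5071·1 = 2.3664; e_2·w_3 = (-0.4979)·1 + (-0.7258)·(-4) + (-0.4559)·(-3) + 0.1320·1 = 3.9051.
u_3 = w_3 − 2.3664·e_1 − 3.9051·e_2 = (1.7443, -1.5655, 0.3804, -0.7154).
r_{33} = ‖u_3‖ = 2.4799.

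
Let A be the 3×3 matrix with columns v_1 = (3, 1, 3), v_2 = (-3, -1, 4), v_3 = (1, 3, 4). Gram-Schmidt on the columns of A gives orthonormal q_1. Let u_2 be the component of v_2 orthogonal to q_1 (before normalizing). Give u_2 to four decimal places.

u_2 = (-3.3158, -1.1053, 3.6842)

q_1 = v_1/‖v_1‖ = (3, 1, 3)/4.3589 = (0.6882, 0.2294, 0.6882).
r_{12} = q_1·v_2 = 0.4588.
u_2 = v_2 − 0.4588·q_1 = (-3.3158, -1.1053, 3.6842).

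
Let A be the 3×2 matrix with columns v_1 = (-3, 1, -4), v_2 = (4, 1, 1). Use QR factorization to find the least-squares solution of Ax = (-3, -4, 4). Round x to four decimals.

v_1 = (-3, 1, -4); ‖v_1‖ = 5.0990, so q_1 = (-0.5883, 0.1961, -0.7845).
q_1·v_2 = (-0.5883)·4 + 0.1961·1 + (-0.7845)·1 = -2.9417.
u_2 = v_2 + 2.9417·q_1 = (2.2692, 1.5769, -1.3077).
‖u_2‖ = 3.0571, so q_2 = (0.7423, 0.5158, -0.4277).
Qᵀb = (-2.1573, -6.0011).
Back-substitute: x_2 = -6.0011/3.0571 = -1.9630.
x_1 = (-2.1573 + 2.9417·(-1.9630))/5.0990 = -1.5556.

x = (-1.5556, -1.9630)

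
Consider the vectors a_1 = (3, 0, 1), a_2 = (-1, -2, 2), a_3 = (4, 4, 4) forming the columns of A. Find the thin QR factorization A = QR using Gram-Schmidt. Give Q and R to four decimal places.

a_1 = (3, 0, 1); ‖a_1‖ = 3.1623, so q_1 = (0.9487, 0.0000, 0.3162).
q_1·a_2 = 0.9487·(-1) + 0.0000·(-2) + 0.3162·2 = -0.3162.
u_2 = a_2 + 0.3162·q_1 = (-0.7000, -2.0000, 2.1000).
‖u_2‖ = 2.9833, so q_2 = (-0.2346, -0.6704, 0.7039).
q_1·a_3 = 0.9487·4 + 0.0000·4 + 0.3162·4 = 5.0596; q_2·a_3 = (-0.2346)·4 + (-0.6704)·4 + 0.7039·4 = -0.8045.
u_3 = a_3 − 5.0596·q_1 + 0.8045·q_2 = (-0.9888, 3.4607, 2.9663).
‖u_3‖ = 4.6640, so q_3 = (-0.2120, 0.7420, 0.6360).

Q = [[0.9487, -0.2346, -0.2120], [0.0000, -0.6704, 0.7420], [0.3162, 0.7039, 0.6360]], R = [[3.1623, -0.3162, 5.0596], [0.0000, 2.9833, -0.8045], [0.0000, 0.0000, 4.6640]]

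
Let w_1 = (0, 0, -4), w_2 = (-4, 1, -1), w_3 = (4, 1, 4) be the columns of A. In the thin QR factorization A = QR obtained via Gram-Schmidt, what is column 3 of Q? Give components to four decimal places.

q_1 = w_1/‖w_1‖ = (0, 0, -4)/4.0000 = (0.0000, 0.0000, -1.0000).
r_{12} = q_1·w_2 = 1.0000.
u_2 = w_2 − 1.0000·q_1 = (-4.0000, 1.0000, 0.0000).
‖u_2‖ = 4.1231, so q_2 = (-0.9701, 0.2425, 0.0000).
r_{13} = q_1·w_3 = -4.0000; r_{23} = q_2·w_3 = -3.6380.
u_3 = w_3 + 4.0000·q_1 + 3.6380·q_2 = (0.4706, 1.8824, 0.0000).
‖u_3‖ = 1.9403, so q_3 = (0.2425, 0.9701, 0.0000).

q_3 = (0.2425, 0.9701, 0.0000)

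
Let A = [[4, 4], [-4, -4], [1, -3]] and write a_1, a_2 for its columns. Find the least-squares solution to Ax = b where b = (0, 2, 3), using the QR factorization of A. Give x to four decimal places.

x = (0.5625, -0.8125)

q_1 = a_1/‖a_1‖ = (4, -4, 1)/5.7446 = (0.6963, -0.6963, 0.1741).
r_{12} = q_1·a_2 = 5.0483.
u_2 = a_2 − 5.0483·q_1 = (0.4848, -0.4848, -3.8788).
‖u_2‖ = 3.9389, so q_2 = (0.1231, -0.1231, -0.9847).
Qᵀb = (-0.8704, -3.2004).
Back-substitute: x_2 = -3.2004/3.9389 = -0.8125.
x_1 = (-0.8704 − 5.0483·(-0.8125))/5.7446 = 0.5625.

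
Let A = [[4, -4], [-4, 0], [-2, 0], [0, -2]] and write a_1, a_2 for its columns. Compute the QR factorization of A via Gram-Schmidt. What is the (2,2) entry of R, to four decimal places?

r_{22} = 3.5901

a_1 = (4, -4, -2, 0); ‖a_1‖ = 6.0000, so e_1 = (0.6667, -0.6667, -0.3333, 0.0000).
e_1·a_2 = 0.6667·(-4) + (-0.6667)·0 + (-0.3333)·0 + 0.0000·(-2) = -2.6667.
u_2 = a_2 + 2.6667·e_1 = (-2.2222, -1.7778, -0.8889, -2.0000).
r_{22} = ‖u_2‖ = 3.5901.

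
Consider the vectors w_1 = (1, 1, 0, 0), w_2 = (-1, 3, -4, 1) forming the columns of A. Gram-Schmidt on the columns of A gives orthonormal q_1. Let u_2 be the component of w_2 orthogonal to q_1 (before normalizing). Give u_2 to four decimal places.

u_2 = (-2.0000, 2.0000, -4.0000, 1.0000)

q_1 = w_1/‖w_1‖ = (1, 1, 0, 0)/1.4142 = (0.7071, 0.7071, 0.0000, 0.0000).
r_{12} = q_1·w_2 = 1.4142.
u_2 = w_2 − 1.4142·q_1 = (-2.0000, 2.0000, -4.0000, 1.0000).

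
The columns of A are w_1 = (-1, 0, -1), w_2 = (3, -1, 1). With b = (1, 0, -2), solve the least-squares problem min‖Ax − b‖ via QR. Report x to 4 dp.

w_1 = (-1, 0, -1); ‖w_1‖ = 1.4142, so q_1 = (-0.7071, 0.0000, -0.7071).
q_1·w_2 = (-0.7071)·3 + 0.0000·(-1) + (-0.7071)·1 = -2.8284.
u_2 = w_2 + 2.8284·q_1 = (1.0000, -1.0000, -1.0000).
‖u_2‖ = 1.7321, so q_2 = (0.5774, -0.5774, -0.5774).
Qᵀb = (0.7071, 1.7321).
Back-substitute: x_2 = 1.7321/1.7321 = 1.0000.
x_1 = (0.7071 + 2.8284·1.0000)/1.4142 = 2.5000.

x = (2.5000, 1.0000)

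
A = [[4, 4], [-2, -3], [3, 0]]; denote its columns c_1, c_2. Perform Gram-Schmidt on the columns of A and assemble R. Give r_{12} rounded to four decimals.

r_{12} = 4.0853

e_1 = c_1/‖c_1‖ = (4, -2, 3)/5.3852 = (0.7428, -0.3714, 0.5571).
r_{12} = e_1·c_2 = 4.0853.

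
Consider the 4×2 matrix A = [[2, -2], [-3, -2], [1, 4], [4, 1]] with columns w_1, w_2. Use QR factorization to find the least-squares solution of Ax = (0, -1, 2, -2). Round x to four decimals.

w_1 = (2, -3, 1, 4); ‖w_1‖ = 5.4772, so e_1 = (0.3651, -0.5477, 0.1826, 0.7303).
e_1·w_2 = 0.3651·(-2) + (-0.5477)·(-2) + 0.1826·4 + 0.7303·1 = 1.8257.
u_2 = w_2 − 1.8257·e_1 = (-2.6667, -1.0000, 3.6667, -0.3333).
‖u_2‖ = 4.6547, so e_2 = (-0.5729, -0.2148, 0.7877, -0.0716).
Qᵀb = (-0.5477, 1.9335).
Back-substitute: x_2 = 1.9335/4.6547 = 0.4154.
x_1 = (-0.5477 − 1.8257·0.4154)/5.4772 = -0.2385.

x = (-0.2385, 0.4154)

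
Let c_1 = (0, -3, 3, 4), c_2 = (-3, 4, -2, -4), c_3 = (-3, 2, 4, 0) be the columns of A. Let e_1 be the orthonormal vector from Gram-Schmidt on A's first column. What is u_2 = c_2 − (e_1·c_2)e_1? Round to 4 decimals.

c_1 = (0, -3, 3, 4); ‖c_1‖ = 5.8310, so e_1 = (0.0000, -0.5145, 0.5145, 0.6860).
e_1·c_2 = 0.0000·(-3) + (-0.5145)·4 + 0.5145·(-2) + 0.6860·(-4) = -5.8310.
u_2 = c_2 + 5.8310·e_1 = (-3.0000, 1.0000, 1.0000, 0.0000).

u_2 = (-3.0000, 1.0000, 1.0000, 0.0000)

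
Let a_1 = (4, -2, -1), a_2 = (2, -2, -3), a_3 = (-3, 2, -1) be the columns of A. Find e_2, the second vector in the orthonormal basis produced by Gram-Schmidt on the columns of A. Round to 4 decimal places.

a_1 = (4, -2, -1); ‖a_1‖ = 4.5826, so e_1 = (0.8729, -0.4364, -0.2182).
e_1·a_2 = 0.8729·2 + (-0.4364)·(-2) + (-0.2182)·(-3) = 3.2733.
u_2 = a_2 − 3.2733·e_1 = (-0.8571, -0.5714, -2.2857).
‖u_2‖ = 2.5071, so e_2 = (-0.3419, -0.2279, -0.9117).

e_2 = (-0.3419, -0.2279, -0.9117)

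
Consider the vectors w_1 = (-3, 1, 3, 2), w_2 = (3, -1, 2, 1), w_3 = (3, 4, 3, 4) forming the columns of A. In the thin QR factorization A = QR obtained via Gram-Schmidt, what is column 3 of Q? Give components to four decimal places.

q_3 = (0.3118, 0.8696, -0.1970, 0.3283)

w_1 = (-3, 1, 3, 2); ‖w_1‖ = 4.7958, so q_1 = (-0.6255, 0.2085, 0.6255, 0.4170).
q_1·w_2 = (-0.6255)·3 + 0.2085·(-1) + 0.6255·2 + 0.4170·1 = -0.4170.
u_2 = w_2 + 0.4170·q_1 = (2.7391, -0.9130, 2.2609, 1.1739).
‖u_2‖ = 3.8505, so q_2 = (0.7114, -0.2371, 0.5872, 0.3049).
q_1·w_3 = (-0.6255)·3 + 0.2085·4 + 0.6255·3 + 0.4170·4 = 2.5022; q_2·w_3 = 0.7114·3 + (-0.2371)·4 + 0.5872·3 + 0.3049·4 = 4.1666.
u_3 = w_3 − 2.5022·q_1 − 4.1666·q_2 = (1.6012, 4.4663, -1.0117, 1.6862).
‖u_3‖ = 5.1360, so q_3 = (0.3118, 0.8696, -0.1970, 0.3283).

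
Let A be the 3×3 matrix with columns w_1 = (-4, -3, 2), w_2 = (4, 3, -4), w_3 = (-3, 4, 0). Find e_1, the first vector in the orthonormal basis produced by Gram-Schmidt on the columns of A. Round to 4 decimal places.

e_1 = (-0.7428, -0.5571, 0.3714)

w_1 = (-4, -3, 2); ‖w_1‖ = 5.3852, so e_1 = (-0.7428, -0.5571, 0.3714).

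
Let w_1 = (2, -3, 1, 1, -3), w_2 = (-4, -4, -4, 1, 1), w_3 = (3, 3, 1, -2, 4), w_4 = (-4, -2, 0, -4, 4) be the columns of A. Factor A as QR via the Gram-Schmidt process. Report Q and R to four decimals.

w_1 = (2, -3, 1, 1, -3); ‖w_1‖ = 4.8990, so q_1 = (0.4082, -0.6124, 0.2041, 0.2041, -0.6124).
q_1·w_2 = 0.4082·(-4) + (-0.6124)·(-4) + 0.2041·(-4) + 0.2041·1 + (-0.6124)·1 = -0.4082.
u_2 = w_2 + 0.4082·q_1 = (-3.8333, -4.2500, -3.9167, 1.0833, 0.7500).
‖u_2‖ = 7.0593, so q_2 = (-0.5430, -0.6020, -0.5548, 0.1535, 0.1062).
q_1·w_3 = 0.4082·3 + (-0.6124)·3 + 0.2041·1 + 0.2041·(-2) + (-0.6124)·4 = -3.2660; q_2·w_3 = (-0.5430)·3 + (-0.6020)·3 + (-0.5548)·1 + 0.1535·(-2) + 0.1062·4 = -3.8720.
u_3 = w_3 + 3.2660·q_1 + 3.8720·q_2 = (2.2308, -1.3311, -0.4816, -0.7391, 2.4114).
‖u_3‖ = 3.6526, so q_3 = (0.6107, -0.3644, -0.1319, -0.2024, 0.6602).
q_1·w_4 = 0.4082·(-4) + (-0.6124)·(-2) + 0.2041·0 + 0.2041·(-4) + (-0.6124)·4 = -3.6742; q_2·w_4 = (-0.5430)·(-4) + (-0.6020)·(-2) + (-0.5548)·0 + 0.1535·(-4) + 0.1062·4 = 3.1873; q_3·w_4 = 0.6107·(-4) + (-0.3644)·(-2) + (-0.1319)·0 + (-0.2024)·(-4) + 0.6602·4 = 1.7361.
u_4 = w_4 + 3.6742·q_1 − 3.1873·q_2 − 1.7361·q_3 = (-1.8295, -1.6984, 2.7473, -3.3878, 0.2652).
‖u_4‖ = 5.0326, so q_4 = (-0.3635, -0.3375, 0.5459, -0.6732, 0.0527).

Q = [[0.4082, -0.5430, 0.6107, -0.3635], [-0.6124, -0.6020, -0.3644, -0.3375], [0.2041, -0.5548, -0.1319, 0.5459], [0.2041, 0.1535, -0.2024, -0.6732], [-0.6124, 0.1062, 0.6602, 0.0527]], R = [[4.8990, -0.4082, -3.2660, -3.6742], [0.0000, 7.0593, -3.8720, 3.1873], [0.0000, 0.0000, 3.6526, 1.7361], [0.0000, 0.0000, 0.0000, 5.0326]]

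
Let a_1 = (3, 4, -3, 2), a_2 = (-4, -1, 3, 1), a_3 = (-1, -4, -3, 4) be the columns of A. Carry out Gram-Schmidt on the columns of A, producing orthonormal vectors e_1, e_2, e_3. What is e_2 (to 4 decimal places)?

a_1 = (3, 4, -3, 2); ‖a_1‖ = 6.1644, so e_1 = (0.4867, 0.6489, -0.4867, 0.3244).
e_1·a_2 = 0.4867·(-4) + 0.6489·(-1) + (-0.4867)·3 + 0.3244·1 = -3.7311.
u_2 = a_2 + 3.7311·e_1 = (-2.1842, 1.4211, 1.1842, 2.2105).
‖u_2‖ = 3.6165, so e_2 = (-0.6040, 0.3929, 0.3274, 0.6112).

e_2 = (-0.6040, 0.3929, 0.3274, 0.6112)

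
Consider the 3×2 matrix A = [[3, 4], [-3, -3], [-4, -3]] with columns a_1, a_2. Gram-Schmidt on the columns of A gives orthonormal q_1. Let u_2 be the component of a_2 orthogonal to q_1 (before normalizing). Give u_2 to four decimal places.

q_1 = a_1/‖a_1‖ = (3, -3, -4)/5.8310 = (0.5145, -0.5145, -0.6860).
r_{12} = q_1·a_2 = 5.6595.
u_2 = a_2 − 5.6595·q_1 = (1.0882, -0.0882, 0.8824).

u_2 = (1.0882, -0.0882, 0.8824)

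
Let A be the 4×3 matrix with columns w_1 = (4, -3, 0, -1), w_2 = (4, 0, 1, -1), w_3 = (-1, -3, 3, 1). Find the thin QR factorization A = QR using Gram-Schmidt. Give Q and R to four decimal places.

q_1 = w_1/‖w_1‖ = (4, -3, 0, -1)/5.0990 = (0.7845, -0.5883, 0.0000, -0.1961).
r_{12} = q_1·w_2 = 3.3340.
u_2 = w_2 − 3.3340·q_1 = (1.3846, 1.9615, 1.0000, -0.3462).
‖u_2‖ = 2.6239, so q_2 = (0.5277, 0.7476, 0.3811, -0.1319).
r_{13} = q_1·w_3 = 0.7845; r_{23} = q_2·w_3 = -1.7590.
u_3 = w_3 − 0.7845·q_1 + 1.7590·q_2 = (-0.6872, -1.2235, 3.6704, 0.9218).
‖u_3‖ = 4.0361, so q_3 = (-0.1702, -0.3031, 0.9094, 0.2284).

Q = [[0.7845, 0.5277, -0.1702], [-0.5883, 0.7476, -0.3031], [0.0000, 0.3811, 0.9094], [-0.1961, -0.1319, 0.2284]], R = [[5.0990, 3.3340, 0.7845], [0.0000, 2.6239, -1.7590], [0.0000, 0.0000, 4.0361]]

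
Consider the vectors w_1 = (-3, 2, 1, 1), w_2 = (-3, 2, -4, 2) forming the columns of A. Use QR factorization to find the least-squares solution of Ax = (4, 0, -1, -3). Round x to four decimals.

x = (-1.0000, -0.0909)

w_1 = (-3, 2, 1, 1); ‖w_1‖ = 3.8730, so e_1 = (-0.7746, 0.5164, 0.2582, 0.2582).
e_1·w_2 = (-0.7746)·(-3) + 0.5164·2 + 0.2582·(-4) + 0.2582·2 = 2.8402.
u_2 = w_2 − 2.8402·e_1 = (-0.8000, 0.5333, -4.7333, 1.2667).
‖u_2‖ = 4.9933, so e_2 = (-0.1602, 0.1068, -0.9479, 0.2537).
Qᵀb = (-4.1312, -0.4539).
Back-substitute: x_2 = -0.4539/4.9933 = -0.0909.
x_1 = (-4.1312 − 2.8402·(-0.0909))/3.8730 = -1.0000.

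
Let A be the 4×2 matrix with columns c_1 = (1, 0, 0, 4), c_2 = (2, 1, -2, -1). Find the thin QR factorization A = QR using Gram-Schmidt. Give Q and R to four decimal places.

Q = [[0.2425, 0.6777], [0.0000, 0.3200], [0.0000, -0.6400], [0.9701, -0.1694]], R = [[4.1231, -0.4851], [0.0000, 3.1249]]

c_1 = (1, 0, 0, 4); ‖c_1‖ = 4.1231, so e_1 = (0.2425, 0.0000, 0.0000, 0.9701).
e_1·c_2 = 0.2425·2 + 0.0000·1 + 0.0000·(-2) + 0.9701·(-1) = -0.4851.
u_2 = c_2 + 0.4851·e_1 = (2.1176, 1.0000, -2.0000, -0.5294).
‖u_2‖ = 3.1249, so e_2 = (0.6777, 0.3200, -0.6400, -0.1694).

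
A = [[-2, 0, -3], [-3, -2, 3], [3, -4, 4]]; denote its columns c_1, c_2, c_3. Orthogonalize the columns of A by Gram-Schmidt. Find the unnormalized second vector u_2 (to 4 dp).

u_2 = (-0.5455, -2.8182, -3.1818)

c_1 = (-2, -3, 3); ‖c_1‖ = 4.6904, so q_1 = (-0.4264, -0.6396, 0.6396).
q_1·c_2 = (-0.4264)·0 + (-0.6396)·(-2) + 0.6396·(-4) = -1.2792.
u_2 = c_2 + 1.2792·q_1 = (-0.5455, -2.8182, -3.1818).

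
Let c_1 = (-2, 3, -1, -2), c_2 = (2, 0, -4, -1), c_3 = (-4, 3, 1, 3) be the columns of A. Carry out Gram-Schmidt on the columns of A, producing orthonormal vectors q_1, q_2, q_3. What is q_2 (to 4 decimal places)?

q_2 = (0.4875, -0.0731, -0.8532, -0.1706)

c_1 = (-2, 3, -1, -2); ‖c_1‖ = 4.2426, so q_1 = (-0.4714, 0.7071, -0.2357, -0.4714).
q_1·c_2 = (-0.4714)·2 + 0.7071·0 + (-0.2357)·(-4) + (-0.4714)·(-1) = 0.4714.
u_2 = c_2 − 0.4714·q_1 = (2.2222, -0.3333, -3.8889, -0.7778).
‖u_2‖ = 4.5583, so q_2 = (0.4875, -0.0731, -0.8532, -0.1706).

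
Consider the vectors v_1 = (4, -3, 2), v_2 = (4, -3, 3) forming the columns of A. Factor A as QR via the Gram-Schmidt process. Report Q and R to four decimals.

Q = [[0.7428, -0.2971], [-0.5571, 0.2228], [0.3714, 0.9285]], R = [[5.3852, 5.7566], [0.0000, 0.9285]]

q_1 = v_1/‖v_1‖ = (4, -3, 2)/5.3852 = (0.7428, -0.5571, 0.3714).
r_{12} = q_1·v_2 = 5.7566.
u_2 = v_2 − 5.7566·q_1 = (-0.2759, 0.2069, 0.8621).
‖u_2‖ = 0.9285, so q_2 = (-0.2971, 0.2228, 0.9285).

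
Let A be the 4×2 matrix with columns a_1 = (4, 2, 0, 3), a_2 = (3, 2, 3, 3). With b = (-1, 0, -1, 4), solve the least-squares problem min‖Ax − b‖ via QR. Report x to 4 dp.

a_1 = (4, 2, 0, 3); ‖a_1‖ = 5.3852, so e_1 = (0.7428, 0.3714, 0.0000, 0.5571).
e_1·a_2 = 0.7428·3 + 0.3714·2 + 0.0000·3 + 0.5571·3 = 4.6424.
u_2 = a_2 − 4.6424·e_1 = (-0.4483, 0.2759, 3.0000, 0.4138).
‖u_2‖ = 3.0738, so e_2 = (-0.1458, 0.0897, 0.9760, 0.1346).
Qᵀb = (1.4856, -0.2917).
Back-substitute: x_2 = -0.2917/3.0738 = -0.0949.
x_1 = (1.4856 − 4.6424·(-0.0949))/5.3852 = 0.3577.

x = (0.3577, -0.0949)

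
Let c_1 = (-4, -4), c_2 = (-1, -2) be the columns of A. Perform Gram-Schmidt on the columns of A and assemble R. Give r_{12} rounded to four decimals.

r_{12} = 2.1213

q_1 = c_1/‖c_1‖ = (-4, -4)/5.6569 = (-0.7071, -0.7071).
r_{12} = q_1·c_2 = 2.1213.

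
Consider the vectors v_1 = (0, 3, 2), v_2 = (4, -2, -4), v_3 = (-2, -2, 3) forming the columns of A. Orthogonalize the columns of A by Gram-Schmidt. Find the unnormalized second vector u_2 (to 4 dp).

e_1 = v_1/‖v_1‖ = (0, 3, 2)/3.6056 = (0.0000, 0.8321, 0.5547).
r_{12} = e_1·v_2 = -3.8829.
u_2 = v_2 + 3.8829·e_1 = (4.0000, 1.2308, -1.8462).

u_2 = (4.0000, 1.2308, -1.8462)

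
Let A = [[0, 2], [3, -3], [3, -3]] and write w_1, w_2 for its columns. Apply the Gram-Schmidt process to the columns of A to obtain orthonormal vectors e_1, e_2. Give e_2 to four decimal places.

e_2 = (1.0000, 0.0000, 0.0000)

w_1 = (0, 3, 3); ‖w_1‖ = 4.2426, so e_1 = (0.0000, 0.7071, 0.7071).
e_1·w_2 = 0.0000·2 + 0.7071·(-3) + 0.7071·(-3) = -4.2426.
u_2 = w_2 + 4.2426·e_1 = (2.0000, 0.0000, 0.0000).
‖u_2‖ = 2.0000, so e_2 = (1.0000, 0.0000, 0.0000).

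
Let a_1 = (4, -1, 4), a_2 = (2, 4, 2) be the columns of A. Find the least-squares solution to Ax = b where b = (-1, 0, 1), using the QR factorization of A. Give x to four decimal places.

x = (0.0000, 0.0000)

e_1 = a_1/‖a_1‖ = (4, -1, 4)/5.7446 = (0.6963, -0.1741, 0.6963).
r_{12} = e_1·a_2 = 2.0889.
u_2 = a_2 − 2.0889·e_1 = (0.5455, 4.3636, 0.5455).
‖u_2‖ = 4.4313, so e_2 = (0.1231, 0.9847, 0.1231).
Qᵀb = (0.0000, 0.0000).
Back-substitute: x_2 = 0.0000/4.4313 = 0.0000.
x_1 = (0.0000 − 2.0889·0.0000)/5.7446 = 0.0000.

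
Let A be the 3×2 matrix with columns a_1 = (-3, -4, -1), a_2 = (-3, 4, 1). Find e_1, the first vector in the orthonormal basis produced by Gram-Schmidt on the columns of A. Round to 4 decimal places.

e_1 = (-0.5883, -0.7845, -0.1961)

a_1 = (-3, -4, -1); ‖a_1‖ = 5.0990, so e_1 = (-0.5883, -0.7845, -0.1961).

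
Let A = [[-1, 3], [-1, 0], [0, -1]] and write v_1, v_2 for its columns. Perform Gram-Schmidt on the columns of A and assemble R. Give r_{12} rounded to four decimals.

v_1 = (-1, -1, 0); ‖v_1‖ = 1.4142, so e_1 = (-0.7071, -0.7071, 0.0000).
r_{12} = e_1·v_2 = -2.1213.

r_{12} = -2.1213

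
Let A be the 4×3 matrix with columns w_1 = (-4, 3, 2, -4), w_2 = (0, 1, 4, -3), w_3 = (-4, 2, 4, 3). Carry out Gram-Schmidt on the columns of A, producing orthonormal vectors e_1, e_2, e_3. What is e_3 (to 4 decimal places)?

w_1 = (-4, 3, 2, -4); ‖w_1‖ = 6.7082, so e_1 = (-0.5963, 0.4472, 0.2981, -0.5963).
e_1·w_2 = (-0.5963)·0 + 0.4472·1 + 0.2981·4 + (-0.5963)·(-3) = 3.4286.
u_2 = w_2 − 3.4286·e_1 = (2.0444, -0.5333, 2.9778, -0.9556).
‖u_2‖ = 3.7742, so e_2 = (0.5417, -0.1413, 0.7890, -0.2532).
e_1·w_3 = (-0.5963)·(-4) + 0.4472·2 + 0.2981·4 + (-0.5963)·3 = 2.6833; e_2·w_3 = 0.5417·(-4) + (-0.1413)·2 + 0.7890·4 + (-0.2532)·3 = -0.0530.
u_3 = w_3 − 2.6833·e_1 + 0.0530·e_2 = (-2.3713, 0.7925, 3.2418, 4.5866).
‖u_3‖ = 6.1479, so e_3 = (-0.3857, 0.1289, 0.5273, 0.7460).

e_3 = (-0.3857, 0.1289, 0.5273, 0.7460)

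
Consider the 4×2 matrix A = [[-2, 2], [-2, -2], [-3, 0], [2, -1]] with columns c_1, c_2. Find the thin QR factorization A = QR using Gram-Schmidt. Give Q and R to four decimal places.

Q = [[-0.4364, 0.6097], [-0.4364, -0.7380], [-0.6547, -0.0963], [0.4364, -0.2727]], R = [[4.5826, -0.4364], [0.0000, 2.9681]]

c_1 = (-2, -2, -3, 2); ‖c_1‖ = 4.5826, so q_1 = (-0.4364, -0.4364, -0.6547, 0.4364).
q_1·c_2 = (-0.4364)·2 + (-0.4364)·(-2) + (-0.6547)·0 + 0.4364·(-1) = -0.4364.
u_2 = c_2 + 0.4364·q_1 = (1.8095, -2.1905, -0.2857, -0.8095).
‖u_2‖ = 2.9681, so q_2 = (0.6097, -0.7380, -0.0963, -0.2727).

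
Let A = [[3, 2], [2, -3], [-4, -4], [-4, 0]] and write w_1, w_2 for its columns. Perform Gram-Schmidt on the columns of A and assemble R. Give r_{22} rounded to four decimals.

w_1 = (3, 2, -4, -4); ‖w_1‖ = 6.7082, so q_1 = (0.4472, 0.2981, -0.5963, -0.5963).
q_1·w_2 = 0.4472·2 + 0.2981·(-3) + (-0.5963)·(-4) + (-0.5963)·0 = 2.3851.
u_2 = w_2 − 2.3851·q_1 = (0.9333, -3.7111, -2.5778, 1.4222).
r_{22} = ‖u_2‖ = 4.8282.

r_{22} = 4.8282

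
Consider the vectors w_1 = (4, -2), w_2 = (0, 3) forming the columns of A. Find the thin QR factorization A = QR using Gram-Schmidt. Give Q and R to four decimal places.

Q = [[0.8944, 0.4472], [-0.4472, 0.8944]], R = [[4.4721, -1.3416], [0.0000, 2.6833]]

w_1 = (4, -2); ‖w_1‖ = 4.4721, so q_1 = (0.8944, -0.4472).
q_1·w_2 = 0.8944·0 + (-0.4472)·3 = -1.3416.
u_2 = w_2 + 1.3416·q_1 = (1.2000, 2.4000).
‖u_2‖ = 2.6833, so q_2 = (0.4472, 0.8944).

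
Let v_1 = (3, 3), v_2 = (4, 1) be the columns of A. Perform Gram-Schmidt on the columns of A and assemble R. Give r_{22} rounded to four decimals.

v_1 = (3, 3); ‖v_1‖ = 4.2426, so e_1 = (0.7071, 0.7071).
e_1·v_2 = 0.7071·4 + 0.7071·1 = 3.5355.
u_2 = v_2 − 3.5355·e_1 = (1.5000, -1.5000).
r_{22} = ‖u_2‖ = 2.1213.

r_{22} = 2.1213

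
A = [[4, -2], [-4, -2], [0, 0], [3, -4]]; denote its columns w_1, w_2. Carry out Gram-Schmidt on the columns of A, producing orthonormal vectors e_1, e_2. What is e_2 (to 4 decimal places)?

e_2 = (-0.1832, -0.7005, 0.0000, -0.6897)

w_1 = (4, -4, 0, 3); ‖w_1‖ = 6.4031, so e_1 = (0.6247, -0.6247, 0.0000, 0.4685).
e_1·w_2 = 0.6247·(-2) + (-0.6247)·(-2) + 0.0000·0 + 0.4685·(-4) = -1.8741.
u_2 = w_2 + 1.8741·e_1 = (-0.8293, -3.1707, 0.0000, -3.1220).
‖u_2‖ = 4.5263, so e_2 = (-0.1832, -0.7005, 0.0000, -0.6897).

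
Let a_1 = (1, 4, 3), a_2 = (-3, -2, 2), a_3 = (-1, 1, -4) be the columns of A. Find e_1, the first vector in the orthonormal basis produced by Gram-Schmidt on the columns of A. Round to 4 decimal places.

e_1 = (0.1961, 0.7845, 0.5883)

a_1 = (1, 4, 3); ‖a_1‖ = 5.0990, so e_1 = (0.1961, 0.7845, 0.5883).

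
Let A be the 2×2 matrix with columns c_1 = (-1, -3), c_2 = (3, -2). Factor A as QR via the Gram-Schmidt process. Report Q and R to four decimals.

Q = [[-0.3162, 0.9487], [-0.9487, -0.3162]], R = [[3.1623, 0.9487], [0.0000, 3.4785]]

c_1 = (-1, -3); ‖c_1‖ = 3.1623, so e_1 = (-0.3162, -0.9487).
e_1·c_2 = (-0.3162)·3 + (-0.9487)·(-2) = 0.9487.
u_2 = c_2 − 0.9487·e_1 = (3.3000, -1.1000).
‖u_2‖ = 3.4785, so e_2 = (0.9487, -0.3162).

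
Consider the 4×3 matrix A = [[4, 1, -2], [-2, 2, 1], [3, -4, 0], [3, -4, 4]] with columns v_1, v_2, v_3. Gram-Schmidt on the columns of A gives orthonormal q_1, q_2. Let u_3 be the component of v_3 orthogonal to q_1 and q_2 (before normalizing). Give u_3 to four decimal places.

v_1 = (4, -2, 3, 3); ‖v_1‖ = 6.1644, so q_1 = (0.6489, -0.3244, 0.4867, 0.4867).
q_1·v_2 = 0.6489·1 + (-0.3244)·2 + 0.4867·(-4) + 0.4867·(-4) = -3.8933.
u_2 = v_2 + 3.8933·q_1 = (3.5263, 0.7368, -2.1053, -2.1053).
‖u_2‖ = 4.6736, so q_2 = (0.7545, 0.1577, -0.4505, -0.4505).
q_1·v_3 = 0.6489·(-2) + (-0.3244)·1 + 0.4867·0 + 0.4867·4 = 0.3244; q_2·v_3 = 0.7545·(-2) + 0.1577·1 + (-0.4505)·0 + (-0.4505)·4 = -3.1532.
u_3 = v_3 − 0.3244·q_1 + 3.1532·q_2 = (0.1687, 1.6024, -1.5783, 2.4217).

u_3 = (0.1687, 1.6024, -1.5783, 2.4217)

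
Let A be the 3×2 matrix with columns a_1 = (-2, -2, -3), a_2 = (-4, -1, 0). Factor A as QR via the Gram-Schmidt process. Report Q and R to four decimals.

q_1 = a_1/‖a_1‖ = (-2, -2, -3)/4.1231 = (-0.4851, -0.4851, -0.7276).
r_{12} = q_1·a_2 = 2.4254.
u_2 = a_2 − 2.4254·q_1 = (-2.8235, 0.1765, 1.7647).
‖u_2‖ = 3.3343, so q_2 = (-0.8468, 0.0529, 0.5293).

Q = [[-0.4851, -0.8468], [-0.4851, 0.0529], [-0.7276, 0.5293]], R = [[4.1231, 2.4254], [0.0000, 3.3343]]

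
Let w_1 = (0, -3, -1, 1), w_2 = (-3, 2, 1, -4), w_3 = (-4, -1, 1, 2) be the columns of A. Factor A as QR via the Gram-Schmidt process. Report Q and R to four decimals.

w_1 = (0, -3, -1, 1); ‖w_1‖ = 3.3166, so e_1 = (0.0000, -0.9045, -0.3015, 0.3015).
e_1·w_2 = 0.0000·(-3) + (-0.9045)·2 + (-0.3015)·1 + 0.3015·(-4) = -3.3166.
u_2 = w_2 + 3.3166·e_1 = (-3.0000, -1.0000, 0.0000, -3.0000).
‖u_2‖ = 4.3589, so e_2 = (-0.6882, -0.2294, 0.0000, -0.6882).
e_1·w_3 = 0.0000·(-4) + (-0.9045)·(-1) + (-0.3015)·1 + 0.3015·2 = 1.2060; e_2·w_3 = (-0.6882)·(-4) + (-0.2294)·(-1) + 0.0000·1 + (-0.6882)·2 = 1.6059.
u_3 = w_3 − 1.2060·e_1 − 1.6059·e_2 = (-2.8947, 0.4593, 1.3636, 2.7416).
‖u_3‖ = 4.2387, so e_3 = (-0.6829, 0.1084, 0.3217, 0.6468).

Q = [[0.0000, -0.6882, -0.6829], [-0.9045, -0.2294, 0.1084], [-0.3015, 0.0000, 0.3217], [0.3015, -0.6882, 0.6468]], R = [[3.3166, -3.3166, 1.2060], [0.0000, 4.3589, 1.6059], [0.0000, 0.0000, 4.2387]]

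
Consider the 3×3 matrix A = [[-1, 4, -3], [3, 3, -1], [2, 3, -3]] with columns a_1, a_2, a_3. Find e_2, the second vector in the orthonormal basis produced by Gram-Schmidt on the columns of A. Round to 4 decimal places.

e_2 = (0.9504, 0.1277, 0.2837)

a_1 = (-1, 3, 2); ‖a_1‖ = 3.7417, so e_1 = (-0.2673, 0.8018, 0.5345).
e_1·a_2 = (-0.2673)·4 + 0.8018·3 + 0.5345·3 = 2.9399.
u_2 = a_2 − 2.9399·e_1 = (4.7857, 0.6429, 1.4286).
‖u_2‖ = 5.0356, so e_2 = (0.9504, 0.1277, 0.2837).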